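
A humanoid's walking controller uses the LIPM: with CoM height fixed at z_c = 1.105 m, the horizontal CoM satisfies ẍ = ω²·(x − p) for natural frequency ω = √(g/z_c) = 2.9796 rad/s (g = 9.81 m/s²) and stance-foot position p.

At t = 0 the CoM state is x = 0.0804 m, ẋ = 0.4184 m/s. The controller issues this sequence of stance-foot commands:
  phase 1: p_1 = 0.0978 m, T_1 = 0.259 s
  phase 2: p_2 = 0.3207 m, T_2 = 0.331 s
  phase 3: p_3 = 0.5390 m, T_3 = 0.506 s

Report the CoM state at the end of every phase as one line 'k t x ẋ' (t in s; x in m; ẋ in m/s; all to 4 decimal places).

1 0.2590 0.1944 0.5052
2 0.5900 0.3235 0.3372
3 1.0960 0.2715 -0.5801

phase 1: p=0.0978, T=0.259, ωT=0.771716, cosh=1.312848, sinh=0.850629; start (x,ẋ)=(0.080400, 0.418400) → end (x,ẋ)=(0.194403, 0.505195)
phase 2: p=0.3207, T=0.331, ωT=0.986248, cosh=1.527064, sinh=1.154091; start (x,ẋ)=(0.194403, 0.505195) → end (x,ẋ)=(0.323514, 0.337164)
phase 3: p=0.5390, T=0.506, ωT=1.507678, cosh=2.368827, sinh=2.147403; start (x,ẋ)=(0.323514, 0.337164) → end (x,ẋ)=(0.271545, -0.580085)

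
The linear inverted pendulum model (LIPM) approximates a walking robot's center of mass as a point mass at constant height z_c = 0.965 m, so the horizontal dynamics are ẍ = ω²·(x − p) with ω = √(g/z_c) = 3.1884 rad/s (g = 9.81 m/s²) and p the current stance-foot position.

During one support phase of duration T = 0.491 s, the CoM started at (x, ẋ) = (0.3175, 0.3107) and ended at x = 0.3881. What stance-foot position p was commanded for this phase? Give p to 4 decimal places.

ωT = 3.1884·0.491 = 1.565504; cosh(ωT) = 2.497035, sinh(ωT) = 2.288053
x(T) = p + (x₀−p)·cosh(ωT) + (ẋ₀/ω)·sinh(ωT) ⇒ p·(1 − cosh) = x(T) − x₀·cosh − (ẋ₀/ω)·sinh
numerator   = 0.3881 − (0.3175)·2.497035 − (0.3107/3.1884)·2.288053 = -0.627673
denominator = 1 − 2.497035 = -1.497035
p = -0.627673 / -1.497035 = 0.4193

p = 0.4193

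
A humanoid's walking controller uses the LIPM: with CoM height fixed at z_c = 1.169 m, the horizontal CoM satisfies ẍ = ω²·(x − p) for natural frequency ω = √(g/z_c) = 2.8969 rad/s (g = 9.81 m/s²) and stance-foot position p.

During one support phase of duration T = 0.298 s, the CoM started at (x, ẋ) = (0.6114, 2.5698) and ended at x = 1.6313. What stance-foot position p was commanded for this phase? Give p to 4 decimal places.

p = 0.2194

ωT = 2.8969·0.298 = 0.863276; cosh(ωT) = 1.396347, sinh(ωT) = 0.974569
x(T) = p + (x₀−p)·cosh(ωT) + (ẋ₀/ω)·sinh(ωT) ⇒ p·(1 − cosh) = x(T) − x₀·cosh − (ẋ₀/ω)·sinh
numerator   = 1.6313 − (0.6114)·1.396347 − (2.5698/2.8969)·0.974569 = -0.086953
denominator = 1 − 1.396347 = -0.396347
p = -0.086953 / -0.396347 = 0.2194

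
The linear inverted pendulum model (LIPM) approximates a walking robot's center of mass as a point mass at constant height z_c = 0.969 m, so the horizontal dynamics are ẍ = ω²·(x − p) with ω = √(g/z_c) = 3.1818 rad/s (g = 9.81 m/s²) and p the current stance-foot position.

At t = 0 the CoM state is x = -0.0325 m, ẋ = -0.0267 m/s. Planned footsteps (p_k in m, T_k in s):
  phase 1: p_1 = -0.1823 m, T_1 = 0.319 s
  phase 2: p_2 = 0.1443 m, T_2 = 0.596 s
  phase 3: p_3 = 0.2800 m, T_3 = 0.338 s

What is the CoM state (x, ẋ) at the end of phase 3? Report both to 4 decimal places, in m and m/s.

phase 1: p=-0.1823, T=0.319, ωT=1.014994, cosh=1.560876, sinh=1.198471; start (x,ẋ)=(-0.032500, -0.026700) → end (x,ẋ)=(0.041462, 0.529556)
phase 2: p=0.1443, T=0.596, ωT=1.896353, cosh=3.405835, sinh=3.255719; start (x,ẋ)=(0.041462, 0.529556) → end (x,ẋ)=(0.335911, 0.738281)
phase 3: p=0.2800, T=0.338, ωT=1.075448, cosh=1.636226, sinh=1.295081; start (x,ẋ)=(0.335911, 0.738281) → end (x,ẋ)=(0.671983, 1.438385)

x = 0.6720, ẋ = 1.4384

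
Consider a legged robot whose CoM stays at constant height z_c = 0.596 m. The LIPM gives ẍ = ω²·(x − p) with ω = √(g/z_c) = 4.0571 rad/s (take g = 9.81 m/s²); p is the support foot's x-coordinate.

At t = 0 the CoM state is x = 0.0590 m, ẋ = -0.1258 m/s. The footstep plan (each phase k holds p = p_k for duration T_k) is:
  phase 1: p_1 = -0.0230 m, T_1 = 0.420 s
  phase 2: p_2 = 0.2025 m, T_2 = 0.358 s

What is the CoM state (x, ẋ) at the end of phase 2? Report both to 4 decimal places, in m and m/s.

phase 1: p=-0.0230, T=0.420, ωT=1.703982, cosh=2.838873, sinh=2.656915; start (x,ẋ)=(0.059000, -0.125800) → end (x,ẋ)=(0.127404, 0.526778)
phase 2: p=0.2025, T=0.358, ωT=1.452442, cosh=2.253768, sinh=2.019769; start (x,ẋ)=(0.127404, 0.526778) → end (x,ẋ)=(0.295499, 0.571865)

x = 0.2955, ẋ = 0.5719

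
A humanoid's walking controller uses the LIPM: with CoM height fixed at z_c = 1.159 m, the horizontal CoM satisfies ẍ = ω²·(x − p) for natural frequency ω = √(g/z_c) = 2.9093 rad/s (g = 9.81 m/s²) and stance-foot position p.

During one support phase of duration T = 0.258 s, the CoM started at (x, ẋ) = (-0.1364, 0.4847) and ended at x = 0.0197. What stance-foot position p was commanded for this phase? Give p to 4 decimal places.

ωT = 2.9093·0.258 = 0.750599; cosh(ωT) = 1.295176, sinh(ωT) = 0.823093
x(T) = p + (x₀−p)·cosh(ωT) + (ẋ₀/ω)·sinh(ωT) ⇒ p·(1 − cosh) = x(T) − x₀·cosh − (ẋ₀/ω)·sinh
numerator   = 0.0197 − (-0.1364)·1.295176 − (0.4847/2.9093)·0.823093 = 0.059232
denominator = 1 − 1.295176 = -0.295176
p = 0.059232 / -0.295176 = -0.2007

p = -0.2007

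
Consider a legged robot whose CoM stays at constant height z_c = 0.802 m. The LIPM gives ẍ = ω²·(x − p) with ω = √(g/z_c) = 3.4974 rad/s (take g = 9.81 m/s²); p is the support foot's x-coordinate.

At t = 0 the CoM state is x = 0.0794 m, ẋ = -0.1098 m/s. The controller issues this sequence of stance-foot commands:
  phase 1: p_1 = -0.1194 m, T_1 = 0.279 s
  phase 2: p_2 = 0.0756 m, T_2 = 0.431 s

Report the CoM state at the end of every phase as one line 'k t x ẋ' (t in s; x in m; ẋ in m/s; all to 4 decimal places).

1 0.2790 0.1461 0.6250
2 0.7100 0.6261 2.0091

phase 1: p=-0.1194, T=0.279, ωT=0.975775, cosh=1.515061, sinh=1.138161; start (x,ẋ)=(0.079400, -0.109800) → end (x,ẋ)=(0.146062, 0.624990)
phase 2: p=0.0756, T=0.431, ωT=1.507379, cosh=2.368187, sinh=2.146697; start (x,ẋ)=(0.146062, 0.624990) → end (x,ẋ)=(0.626085, 2.009111)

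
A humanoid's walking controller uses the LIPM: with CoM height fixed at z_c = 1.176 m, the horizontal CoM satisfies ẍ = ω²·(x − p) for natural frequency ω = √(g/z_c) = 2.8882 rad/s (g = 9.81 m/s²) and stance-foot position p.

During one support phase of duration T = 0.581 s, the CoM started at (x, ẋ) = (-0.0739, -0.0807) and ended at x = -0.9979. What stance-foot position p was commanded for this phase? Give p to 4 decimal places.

ωT = 2.8882·0.581 = 1.678044; cosh(ωT) = 2.770906, sinh(ωT) = 2.584167
x(T) = p + (x₀−p)·cosh(ωT) + (ẋ₀/ω)·sinh(ωT) ⇒ p·(1 − cosh) = x(T) − x₀·cosh − (ẋ₀/ω)·sinh
numerator   = -0.9979 − (-0.0739)·2.770906 − (-0.0807/2.8882)·2.584167 = -0.720925
denominator = 1 − 2.770906 = -1.770906
p = -0.720925 / -1.770906 = 0.4071

p = 0.4071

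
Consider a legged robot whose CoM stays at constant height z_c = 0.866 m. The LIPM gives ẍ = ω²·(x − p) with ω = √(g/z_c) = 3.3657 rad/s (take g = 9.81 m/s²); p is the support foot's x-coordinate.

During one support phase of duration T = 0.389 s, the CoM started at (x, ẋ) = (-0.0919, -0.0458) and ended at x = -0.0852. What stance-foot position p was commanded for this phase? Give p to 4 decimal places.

p = -0.1224

ωT = 3.3657·0.389 = 1.309257; cosh(ωT) = 1.986721, sinh(ωT) = 1.716701
x(T) = p + (x₀−p)·cosh(ωT) + (ẋ₀/ω)·sinh(ωT) ⇒ p·(1 − cosh) = x(T) − x₀·cosh − (ẋ₀/ω)·sinh
numerator   = -0.0852 − (-0.0919)·1.986721 − (-0.0458/3.3657)·1.716701 = 0.120740
denominator = 1 − 1.986721 = -0.986721
p = 0.120740 / -0.986721 = -0.1224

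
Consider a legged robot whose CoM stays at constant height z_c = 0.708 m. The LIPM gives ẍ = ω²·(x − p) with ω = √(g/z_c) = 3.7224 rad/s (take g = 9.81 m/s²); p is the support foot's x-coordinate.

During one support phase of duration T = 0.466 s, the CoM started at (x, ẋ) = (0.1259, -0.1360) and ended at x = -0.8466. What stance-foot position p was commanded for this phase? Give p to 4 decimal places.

p = 0.5798

ωT = 3.7224·0.466 = 1.734638; cosh(ωT) = 2.921671, sinh(ωT) = 2.745207
x(T) = p + (x₀−p)·cosh(ωT) + (ẋ₀/ω)·sinh(ωT) ⇒ p·(1 − cosh) = x(T) − x₀·cosh − (ẋ₀/ω)·sinh
numerator   = -0.8466 − (0.1259)·2.921671 − (-0.1360/3.7224)·2.745207 = -1.114141
denominator = 1 − 2.921671 = -1.921671
p = -1.114141 / -1.921671 = 0.5798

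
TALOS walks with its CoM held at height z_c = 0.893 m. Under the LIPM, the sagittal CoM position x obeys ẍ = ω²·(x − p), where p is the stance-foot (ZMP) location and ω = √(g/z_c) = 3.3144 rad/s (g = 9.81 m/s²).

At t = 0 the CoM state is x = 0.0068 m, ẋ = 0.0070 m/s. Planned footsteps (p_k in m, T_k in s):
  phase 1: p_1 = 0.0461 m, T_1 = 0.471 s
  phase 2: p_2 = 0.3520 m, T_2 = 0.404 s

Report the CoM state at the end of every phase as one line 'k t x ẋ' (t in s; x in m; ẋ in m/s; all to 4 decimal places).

1 0.4710 -0.0468 -0.2792
2 0.8750 -0.6107 -2.9176

phase 1: p=0.0461, T=0.471, ωT=1.561082, cosh=2.486942, sinh=2.277033; start (x,ẋ)=(0.006800, 0.007000) → end (x,ẋ)=(-0.046828, -0.279188)
phase 2: p=0.3520, T=0.404, ωT=1.339018, cosh=2.038698, sinh=1.776595; start (x,ẋ)=(-0.046828, -0.279188) → end (x,ẋ)=(-0.610741, -2.917617)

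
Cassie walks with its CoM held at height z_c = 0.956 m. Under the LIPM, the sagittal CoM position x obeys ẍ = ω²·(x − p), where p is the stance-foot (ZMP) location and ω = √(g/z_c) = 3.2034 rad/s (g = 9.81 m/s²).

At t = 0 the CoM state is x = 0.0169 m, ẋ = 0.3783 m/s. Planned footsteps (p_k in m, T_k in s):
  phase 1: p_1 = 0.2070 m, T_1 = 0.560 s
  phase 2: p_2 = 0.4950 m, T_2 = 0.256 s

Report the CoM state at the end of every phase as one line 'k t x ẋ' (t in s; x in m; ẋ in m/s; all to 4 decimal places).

1 0.5600 -0.0351 -0.6114
2 0.8160 -0.3982 -2.3828

phase 1: p=0.2070, T=0.560, ωT=1.793904, cosh=3.089595, sinh=2.923286; start (x,ẋ)=(0.016900, 0.378300) → end (x,ẋ)=(-0.035112, -0.611389)
phase 2: p=0.4950, T=0.256, ωT=0.820070, cosh=1.355530, sinh=0.915130; start (x,ẋ)=(-0.035112, -0.611389) → end (x,ẋ)=(-0.398241, -2.382792)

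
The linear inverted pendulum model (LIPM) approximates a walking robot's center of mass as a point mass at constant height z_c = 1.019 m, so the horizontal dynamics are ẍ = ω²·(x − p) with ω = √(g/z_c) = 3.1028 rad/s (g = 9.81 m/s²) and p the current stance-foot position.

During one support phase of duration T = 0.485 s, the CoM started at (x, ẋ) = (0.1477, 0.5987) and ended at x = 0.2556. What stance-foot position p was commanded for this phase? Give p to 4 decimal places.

p = 0.3716

ωT = 3.1028·0.485 = 1.504858; cosh(ωT) = 2.362781, sinh(ωT) = 2.140733
x(T) = p + (x₀−p)·cosh(ωT) + (ẋ₀/ω)·sinh(ωT) ⇒ p·(1 − cosh) = x(T) − x₀·cosh − (ẋ₀/ω)·sinh
numerator   = 0.2556 − (0.1477)·2.362781 − (0.5987/3.1028)·2.140733 = -0.506447
denominator = 1 − 2.362781 = -1.362781
p = -0.506447 / -1.362781 = 0.3716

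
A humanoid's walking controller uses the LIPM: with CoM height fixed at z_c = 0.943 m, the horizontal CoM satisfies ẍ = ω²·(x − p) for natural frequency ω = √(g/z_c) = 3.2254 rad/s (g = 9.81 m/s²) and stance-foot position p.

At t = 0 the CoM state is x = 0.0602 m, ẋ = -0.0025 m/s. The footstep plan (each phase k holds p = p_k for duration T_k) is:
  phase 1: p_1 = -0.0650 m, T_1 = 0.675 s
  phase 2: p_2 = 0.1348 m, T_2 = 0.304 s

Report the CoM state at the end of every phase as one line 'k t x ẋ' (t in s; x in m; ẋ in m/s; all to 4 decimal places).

1 0.6750 0.4909 1.7470
2 0.9790 1.2967 3.9719

phase 1: p=-0.0650, T=0.675, ωT=2.177145, cosh=4.467225, sinh=4.353861; start (x,ẋ)=(0.060200, -0.002500) → end (x,ẋ)=(0.490922, 1.747008)
phase 2: p=0.1348, T=0.304, ωT=0.980522, cosh=1.520481, sinh=1.145365; start (x,ẋ)=(0.490922, 1.747008) → end (x,ẋ)=(1.296653, 3.971900)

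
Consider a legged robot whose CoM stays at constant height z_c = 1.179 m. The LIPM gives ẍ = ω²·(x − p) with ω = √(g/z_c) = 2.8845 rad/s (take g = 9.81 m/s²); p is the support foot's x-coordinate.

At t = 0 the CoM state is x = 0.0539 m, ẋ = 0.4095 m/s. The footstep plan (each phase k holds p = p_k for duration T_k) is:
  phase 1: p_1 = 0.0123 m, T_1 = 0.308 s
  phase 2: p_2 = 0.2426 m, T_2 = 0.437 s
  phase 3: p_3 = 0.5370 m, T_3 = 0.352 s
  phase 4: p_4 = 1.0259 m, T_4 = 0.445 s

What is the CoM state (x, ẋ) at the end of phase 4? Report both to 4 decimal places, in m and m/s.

phase 1: p=0.0123, T=0.308, ωT=0.888426, cosh=1.421301, sinh=1.009999; start (x,ẋ)=(0.053900, 0.409500) → end (x,ẋ)=(0.214811, 0.703218)
phase 2: p=0.2426, T=0.437, ωT=1.260527, cosh=1.905391, sinh=1.621887; start (x,ẋ)=(0.214811, 0.703218) → end (x,ẋ)=(0.585054, 1.209900)
phase 3: p=0.5370, T=0.352, ωT=1.015344, cosh=1.561295, sinh=1.199017; start (x,ẋ)=(0.585054, 1.209900) → end (x,ẋ)=(1.114954, 2.055211)
phase 4: p=1.0259, T=0.445, ωT=1.283602, cosh=1.943329, sinh=1.666291; start (x,ẋ)=(1.114954, 2.055211) → end (x,ẋ)=(2.386196, 4.421980)

x = 2.3862, ẋ = 4.4220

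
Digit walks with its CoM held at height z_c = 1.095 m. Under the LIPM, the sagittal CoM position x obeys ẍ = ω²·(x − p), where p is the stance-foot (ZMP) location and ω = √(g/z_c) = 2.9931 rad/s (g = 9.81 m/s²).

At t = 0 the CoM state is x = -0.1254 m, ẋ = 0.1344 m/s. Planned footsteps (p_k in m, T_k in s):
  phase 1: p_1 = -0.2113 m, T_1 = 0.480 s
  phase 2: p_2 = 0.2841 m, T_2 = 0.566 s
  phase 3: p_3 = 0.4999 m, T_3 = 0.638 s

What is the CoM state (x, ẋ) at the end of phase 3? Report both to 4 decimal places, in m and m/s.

phase 1: p=-0.2113, T=0.480, ωT=1.436688, cosh=2.222227, sinh=1.984513; start (x,ẋ)=(-0.125400, 0.134400) → end (x,ẋ)=(0.068700, 0.808900)
phase 2: p=0.2841, T=0.566, ωT=1.694095, cosh=2.812741, sinh=2.628976; start (x,ẋ)=(0.068700, 0.808900) → end (x,ẋ)=(0.388730, 0.580293)
phase 3: p=0.4999, T=0.638, ωT=1.909598, cosh=3.449257, sinh=3.301117; start (x,ẋ)=(0.388730, 0.580293) → end (x,ẋ)=(0.756458, 0.903161)

x = 0.7565, ẋ = 0.9032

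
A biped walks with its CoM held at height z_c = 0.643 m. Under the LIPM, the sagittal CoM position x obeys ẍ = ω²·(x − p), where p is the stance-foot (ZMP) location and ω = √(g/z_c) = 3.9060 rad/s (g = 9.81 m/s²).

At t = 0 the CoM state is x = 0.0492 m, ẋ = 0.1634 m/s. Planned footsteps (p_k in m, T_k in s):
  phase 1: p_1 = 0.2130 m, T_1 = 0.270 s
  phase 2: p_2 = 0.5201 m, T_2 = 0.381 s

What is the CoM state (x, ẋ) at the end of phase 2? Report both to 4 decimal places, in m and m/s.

phase 1: p=0.2130, T=0.270, ωT=1.054620, cosh=1.609604, sinh=1.261280; start (x,ẋ)=(0.049200, 0.163400) → end (x,ẋ)=(0.002110, -0.543961)
phase 2: p=0.5201, T=0.381, ωT=1.488186, cosh=2.327418, sinh=2.101636; start (x,ẋ)=(0.002110, -0.543961) → end (x,ẋ)=(-0.978159, -5.518199)

x = -0.9782, ẋ = -5.5182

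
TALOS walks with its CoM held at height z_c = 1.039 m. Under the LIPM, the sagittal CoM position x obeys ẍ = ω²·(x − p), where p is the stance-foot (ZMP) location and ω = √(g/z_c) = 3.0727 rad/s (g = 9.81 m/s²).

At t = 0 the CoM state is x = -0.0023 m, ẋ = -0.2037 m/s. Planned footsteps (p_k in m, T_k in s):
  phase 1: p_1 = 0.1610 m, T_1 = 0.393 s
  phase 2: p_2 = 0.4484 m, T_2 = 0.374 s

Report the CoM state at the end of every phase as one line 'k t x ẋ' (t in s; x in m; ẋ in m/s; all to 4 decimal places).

1 0.3930 -0.2375 -1.1355
2 0.7670 -1.2671 -4.9630

phase 1: p=0.1610, T=0.393, ωT=1.207571, cosh=1.822136, sinh=1.523213; start (x,ẋ)=(-0.002300, -0.203700) → end (x,ẋ)=(-0.237534, -1.135475)
phase 2: p=0.4484, T=0.374, ωT=1.149190, cosh=1.736264, sinh=1.419371; start (x,ẋ)=(-0.237534, -1.135475) → end (x,ẋ)=(-1.267072, -4.963049)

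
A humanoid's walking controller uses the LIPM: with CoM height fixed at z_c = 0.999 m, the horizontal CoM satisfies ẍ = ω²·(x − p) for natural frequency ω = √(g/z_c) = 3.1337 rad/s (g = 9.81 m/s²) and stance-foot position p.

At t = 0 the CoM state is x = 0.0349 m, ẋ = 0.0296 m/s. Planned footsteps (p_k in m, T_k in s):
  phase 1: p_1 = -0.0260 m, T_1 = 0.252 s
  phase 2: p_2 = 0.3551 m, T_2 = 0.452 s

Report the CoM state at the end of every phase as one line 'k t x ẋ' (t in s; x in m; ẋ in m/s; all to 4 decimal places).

phase 1: p=-0.0260, T=0.252, ωT=0.789692, cosh=1.328352, sinh=0.874367; start (x,ẋ)=(0.034900, 0.029600) → end (x,ẋ)=(0.063156, 0.206185)
phase 2: p=0.3551, T=0.452, ωT=1.416432, cosh=2.182483, sinh=1.939905; start (x,ẋ)=(0.063156, 0.206185) → end (x,ẋ)=(-0.154425, -1.324757)

1 0.2520 0.0632 0.2062
2 0.7040 -0.1544 -1.3248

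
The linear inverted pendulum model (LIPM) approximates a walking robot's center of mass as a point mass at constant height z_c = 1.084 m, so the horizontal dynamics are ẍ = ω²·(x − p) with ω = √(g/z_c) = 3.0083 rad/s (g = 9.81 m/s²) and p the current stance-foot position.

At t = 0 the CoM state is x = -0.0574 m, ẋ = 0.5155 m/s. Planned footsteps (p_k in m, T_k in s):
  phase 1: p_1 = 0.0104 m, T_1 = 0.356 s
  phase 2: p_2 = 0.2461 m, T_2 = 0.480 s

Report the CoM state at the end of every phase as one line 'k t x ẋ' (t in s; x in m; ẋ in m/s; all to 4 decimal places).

1 0.3560 0.1205 0.5778
2 0.8360 0.3495 0.5366

phase 1: p=0.0104, T=0.356, ωT=1.070955, cosh=1.630423, sinh=1.287742; start (x,ẋ)=(-0.057400, 0.515500) → end (x,ẋ)=(0.120524, 0.577832)
phase 2: p=0.2461, T=0.480, ωT=1.443984, cosh=2.236765, sinh=2.000779; start (x,ẋ)=(0.120524, 0.577832) → end (x,ẋ)=(0.349523, 0.536637)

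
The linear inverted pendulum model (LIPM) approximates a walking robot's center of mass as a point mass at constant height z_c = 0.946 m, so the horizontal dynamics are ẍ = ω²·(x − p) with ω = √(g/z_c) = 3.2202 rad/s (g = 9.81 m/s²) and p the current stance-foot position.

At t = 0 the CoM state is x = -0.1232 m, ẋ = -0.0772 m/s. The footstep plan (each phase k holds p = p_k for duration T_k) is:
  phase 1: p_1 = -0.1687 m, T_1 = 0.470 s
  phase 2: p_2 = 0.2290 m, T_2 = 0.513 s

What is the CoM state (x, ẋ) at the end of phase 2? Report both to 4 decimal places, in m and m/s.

x = -0.5900, ẋ = -2.4013

phase 1: p=-0.1687, T=0.470, ωT=1.513494, cosh=2.381357, sinh=2.161218; start (x,ẋ)=(-0.123200, -0.077200) → end (x,ẋ)=(-0.112161, 0.132819)
phase 2: p=0.2290, T=0.513, ωT=1.651963, cosh=2.704441, sinh=2.512768; start (x,ẋ)=(-0.112161, 0.132819) → end (x,ẋ)=(-0.590008, -2.401339)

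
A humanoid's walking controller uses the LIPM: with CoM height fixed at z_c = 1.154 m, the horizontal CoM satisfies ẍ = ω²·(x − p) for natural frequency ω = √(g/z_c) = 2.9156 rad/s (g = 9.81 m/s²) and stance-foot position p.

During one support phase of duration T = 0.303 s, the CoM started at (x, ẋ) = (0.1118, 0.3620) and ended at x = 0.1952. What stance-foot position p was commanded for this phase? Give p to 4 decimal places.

ωT = 2.9156·0.303 = 0.883427; cosh(ωT) = 1.416270, sinh(ωT) = 1.002906
x(T) = p + (x₀−p)·cosh(ωT) + (ẋ₀/ω)·sinh(ωT) ⇒ p·(1 − cosh) = x(T) − x₀·cosh − (ẋ₀/ω)·sinh
numerator   = 0.1952 − (0.1118)·1.416270 − (0.3620/2.9156)·1.002906 = -0.087659
denominator = 1 − 1.416270 = -0.416270
p = -0.087659 / -0.416270 = 0.2106

p = 0.2106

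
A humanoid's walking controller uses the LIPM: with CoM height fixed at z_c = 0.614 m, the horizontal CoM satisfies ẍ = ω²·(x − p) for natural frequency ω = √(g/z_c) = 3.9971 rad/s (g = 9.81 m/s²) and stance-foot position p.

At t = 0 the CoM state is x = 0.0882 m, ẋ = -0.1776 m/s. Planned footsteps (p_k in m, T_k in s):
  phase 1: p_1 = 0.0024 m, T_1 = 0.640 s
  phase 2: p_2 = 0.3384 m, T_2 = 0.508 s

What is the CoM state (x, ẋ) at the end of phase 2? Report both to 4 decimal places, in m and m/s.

x = 1.0717, ẋ = 3.1021

phase 1: p=0.0024, T=0.640, ωT=2.558144, cosh=6.494640, sinh=6.417191; start (x,ẋ)=(0.088200, -0.177600) → end (x,ẋ)=(0.274510, 1.047335)
phase 2: p=0.3384, T=0.508, ωT=2.030527, cosh=3.874682, sinh=3.743416; start (x,ẋ)=(0.274510, 1.047335) → end (x,ẋ)=(1.071711, 3.102119)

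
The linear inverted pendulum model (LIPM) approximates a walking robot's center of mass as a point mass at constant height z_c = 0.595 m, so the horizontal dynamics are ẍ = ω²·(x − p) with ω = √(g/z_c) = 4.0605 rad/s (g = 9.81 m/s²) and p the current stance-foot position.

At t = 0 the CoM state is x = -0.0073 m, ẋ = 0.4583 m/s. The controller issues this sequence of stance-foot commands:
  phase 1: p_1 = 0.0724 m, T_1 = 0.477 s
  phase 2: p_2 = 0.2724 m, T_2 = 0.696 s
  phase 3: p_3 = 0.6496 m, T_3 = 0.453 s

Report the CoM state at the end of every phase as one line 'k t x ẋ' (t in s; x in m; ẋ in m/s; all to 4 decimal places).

1 0.4770 0.1736 0.5235
2 1.1730 0.5195 1.0583
3 1.6260 1.0294 1.7945

phase 1: p=0.0724, T=0.477, ωT=1.936859, cosh=3.540540, sinh=3.396384; start (x,ẋ)=(-0.007300, 0.458300) → end (x,ẋ)=(0.173562, 0.523485)
phase 2: p=0.2724, T=0.696, ωT=2.826108, cosh=8.469440, sinh=8.410197; start (x,ẋ)=(0.173562, 0.523485) → end (x,ẋ)=(0.519549, 1.058336)
phase 3: p=0.6496, T=0.453, ωT=1.839407, cosh=3.225857, sinh=3.066945; start (x,ẋ)=(0.519549, 1.058336) → end (x,ẋ)=(1.029448, 1.794470)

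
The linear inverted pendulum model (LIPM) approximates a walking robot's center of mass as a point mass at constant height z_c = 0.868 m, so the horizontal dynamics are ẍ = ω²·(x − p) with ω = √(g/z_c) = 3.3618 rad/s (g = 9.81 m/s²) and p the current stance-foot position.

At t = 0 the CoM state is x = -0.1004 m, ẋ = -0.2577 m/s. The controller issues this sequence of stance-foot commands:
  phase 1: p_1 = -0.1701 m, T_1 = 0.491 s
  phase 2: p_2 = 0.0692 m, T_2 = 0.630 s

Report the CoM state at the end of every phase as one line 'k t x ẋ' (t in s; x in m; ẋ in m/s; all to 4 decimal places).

phase 1: p=-0.1701, T=0.491, ωT=1.650644, cosh=2.701130, sinh=2.509203; start (x,ẋ)=(-0.100400, -0.257700) → end (x,ẋ)=(-0.174175, -0.108131)
phase 2: p=0.0692, T=0.630, ωT=2.117934, cosh=4.217111, sinh=4.096832; start (x,ẋ)=(-0.174175, -0.108131) → end (x,ẋ)=(-1.088913, -3.807940)

1 0.4910 -0.1742 -0.1081
2 1.1210 -1.0889 -3.8079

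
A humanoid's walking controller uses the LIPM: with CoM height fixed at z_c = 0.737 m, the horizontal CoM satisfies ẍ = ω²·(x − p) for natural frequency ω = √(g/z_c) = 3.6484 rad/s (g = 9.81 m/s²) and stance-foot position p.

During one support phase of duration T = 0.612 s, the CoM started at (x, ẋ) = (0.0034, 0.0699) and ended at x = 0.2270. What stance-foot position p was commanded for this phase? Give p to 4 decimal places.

p = -0.0330

ωT = 3.6484·0.612 = 2.232821; cosh(ωT) = 4.716681, sinh(ωT) = 4.609455
x(T) = p + (x₀−p)·cosh(ωT) + (ẋ₀/ω)·sinh(ωT) ⇒ p·(1 − cosh) = x(T) − x₀·cosh − (ẋ₀/ω)·sinh
numerator   = 0.2270 − (0.0034)·4.716681 − (0.0699/3.6484)·4.609455 = 0.122650
denominator = 1 − 4.716681 = -3.716681
p = 0.122650 / -3.716681 = -0.0330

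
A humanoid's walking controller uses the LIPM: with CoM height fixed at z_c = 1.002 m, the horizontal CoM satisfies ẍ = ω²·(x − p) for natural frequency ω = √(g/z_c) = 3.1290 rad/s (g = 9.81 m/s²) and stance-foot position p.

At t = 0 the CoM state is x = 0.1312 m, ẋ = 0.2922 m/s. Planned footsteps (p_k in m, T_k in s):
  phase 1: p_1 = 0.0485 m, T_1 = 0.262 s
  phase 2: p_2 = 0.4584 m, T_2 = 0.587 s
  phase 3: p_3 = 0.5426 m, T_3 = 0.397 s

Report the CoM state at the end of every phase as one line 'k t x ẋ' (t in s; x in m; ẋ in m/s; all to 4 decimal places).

phase 1: p=0.0485, T=0.262, ωT=0.819798, cosh=1.355281, sinh=0.914760; start (x,ẋ)=(0.131200, 0.292200) → end (x,ẋ)=(0.246006, 0.632724)
phase 2: p=0.4584, T=0.587, ωT=1.836723, cosh=3.217639, sinh=3.058300; start (x,ẋ)=(0.246006, 0.632724) → end (x,ẋ)=(0.393421, 0.003391)
phase 3: p=0.5426, T=0.397, ωT=1.242213, cosh=1.876007, sinh=1.587262; start (x,ẋ)=(0.393421, 0.003391) → end (x,ẋ)=(0.264459, -0.734543)

1 0.2620 0.2460 0.6327
2 0.8490 0.3934 0.0034
3 1.2460 0.2645 -0.7345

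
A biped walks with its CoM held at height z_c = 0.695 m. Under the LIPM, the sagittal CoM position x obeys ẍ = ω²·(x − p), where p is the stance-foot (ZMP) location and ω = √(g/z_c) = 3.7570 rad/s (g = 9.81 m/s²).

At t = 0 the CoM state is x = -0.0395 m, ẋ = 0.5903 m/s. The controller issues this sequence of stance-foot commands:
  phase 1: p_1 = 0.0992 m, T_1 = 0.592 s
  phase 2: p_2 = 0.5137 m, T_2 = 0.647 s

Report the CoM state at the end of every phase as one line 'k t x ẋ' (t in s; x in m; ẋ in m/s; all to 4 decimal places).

1 0.5920 0.1684 0.3800
2 1.2390 -0.8939 -5.1409

phase 1: p=0.0992, T=0.592, ωT=2.224144, cosh=4.676863, sinh=4.568703; start (x,ẋ)=(-0.039500, 0.590300) → end (x,ẋ)=(0.168354, 0.380020)
phase 2: p=0.5137, T=0.647, ωT=2.430779, cosh=5.727851, sinh=5.639883; start (x,ẋ)=(0.168354, 0.380020) → end (x,ẋ)=(-0.893918, -5.140855)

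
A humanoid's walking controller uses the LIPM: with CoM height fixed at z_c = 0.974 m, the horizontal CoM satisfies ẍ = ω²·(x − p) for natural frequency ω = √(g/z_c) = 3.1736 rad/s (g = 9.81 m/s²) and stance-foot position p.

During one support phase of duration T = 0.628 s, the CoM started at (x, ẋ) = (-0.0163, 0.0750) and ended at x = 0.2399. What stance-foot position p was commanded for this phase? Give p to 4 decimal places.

p = -0.0788

ωT = 3.1736·0.628 = 1.993021; cosh(ωT) = 3.736975, sinh(ωT) = 3.600691
x(T) = p + (x₀−p)·cosh(ωT) + (ẋ₀/ω)·sinh(ωT) ⇒ p·(1 − cosh) = x(T) − x₀·cosh − (ẋ₀/ω)·sinh
numerator   = 0.2399 − (-0.0163)·3.736975 − (0.0750/3.1736)·3.600691 = 0.215719
denominator = 1 − 3.736975 = -2.736975
p = 0.215719 / -2.736975 = -0.0788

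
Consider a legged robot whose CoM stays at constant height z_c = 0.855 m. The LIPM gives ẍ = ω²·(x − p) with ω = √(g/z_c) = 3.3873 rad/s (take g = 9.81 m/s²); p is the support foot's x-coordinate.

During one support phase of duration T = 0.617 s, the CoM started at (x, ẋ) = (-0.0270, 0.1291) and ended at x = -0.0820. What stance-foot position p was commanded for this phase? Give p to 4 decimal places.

p = 0.0396

ωT = 3.3873·0.617 = 2.089964; cosh(ωT) = 4.104158, sinh(ωT) = 3.980467
x(T) = p + (x₀−p)·cosh(ωT) + (ẋ₀/ω)·sinh(ωT) ⇒ p·(1 − cosh) = x(T) − x₀·cosh − (ẋ₀/ω)·sinh
numerator   = -0.0820 − (-0.0270)·4.104158 − (0.1291/3.3873)·3.980467 = -0.122895
denominator = 1 − 4.104158 = -3.104158
p = -0.122895 / -3.104158 = 0.0396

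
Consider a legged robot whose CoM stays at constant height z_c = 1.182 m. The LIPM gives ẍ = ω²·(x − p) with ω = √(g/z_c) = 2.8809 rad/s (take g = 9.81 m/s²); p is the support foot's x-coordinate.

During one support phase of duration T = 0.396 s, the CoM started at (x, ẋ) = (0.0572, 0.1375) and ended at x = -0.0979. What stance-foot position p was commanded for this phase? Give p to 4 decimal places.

ωT = 2.8809·0.396 = 1.140836; cosh(ωT) = 1.724468, sinh(ωT) = 1.404917
x(T) = p + (x₀−p)·cosh(ωT) + (ẋ₀/ω)·sinh(ωT) ⇒ p·(1 − cosh) = x(T) − x₀·cosh − (ẋ₀/ω)·sinh
numerator   = -0.0979 − (0.0572)·1.724468 − (0.1375/2.8809)·1.404917 = -0.263594
denominator = 1 − 1.724468 = -0.724468
p = -0.263594 / -0.724468 = 0.3638

p = 0.3638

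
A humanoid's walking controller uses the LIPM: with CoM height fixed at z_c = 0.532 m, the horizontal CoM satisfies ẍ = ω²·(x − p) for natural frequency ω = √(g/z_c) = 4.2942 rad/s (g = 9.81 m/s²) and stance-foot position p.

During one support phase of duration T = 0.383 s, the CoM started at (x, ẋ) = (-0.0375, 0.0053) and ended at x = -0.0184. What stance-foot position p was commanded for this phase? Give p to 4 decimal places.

p = -0.0470

ωT = 4.2942·0.383 = 1.644679; cosh(ωT) = 2.686210, sinh(ωT) = 2.493135
x(T) = p + (x₀−p)·cosh(ωT) + (ẋ₀/ω)·sinh(ωT) ⇒ p·(1 − cosh) = x(T) − x₀·cosh − (ẋ₀/ω)·sinh
numerator   = -0.0184 − (-0.0375)·2.686210 − (0.0053/4.2942)·2.493135 = 0.079256
denominator = 1 − 2.686210 = -1.686210
p = 0.079256 / -1.686210 = -0.0470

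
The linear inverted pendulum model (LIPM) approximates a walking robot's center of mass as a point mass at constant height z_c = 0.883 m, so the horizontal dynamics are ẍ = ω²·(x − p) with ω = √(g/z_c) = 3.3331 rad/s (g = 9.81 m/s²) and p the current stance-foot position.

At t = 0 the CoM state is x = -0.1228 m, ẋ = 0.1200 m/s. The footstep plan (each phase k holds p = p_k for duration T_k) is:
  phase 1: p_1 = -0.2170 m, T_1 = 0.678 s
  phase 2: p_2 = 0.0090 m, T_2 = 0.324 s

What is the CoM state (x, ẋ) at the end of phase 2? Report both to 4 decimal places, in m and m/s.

x = 1.4756, ẋ = 5.1373

phase 1: p=-0.2170, T=0.678, ωT=2.259842, cosh=4.842970, sinh=4.738603; start (x,ẋ)=(-0.122800, 0.120000) → end (x,ẋ)=(0.409809, 2.068974)
phase 2: p=0.0090, T=0.324, ωT=1.079924, cosh=1.642039, sinh=1.302418; start (x,ẋ)=(0.409809, 2.068974) → end (x,ẋ)=(1.475602, 5.137285)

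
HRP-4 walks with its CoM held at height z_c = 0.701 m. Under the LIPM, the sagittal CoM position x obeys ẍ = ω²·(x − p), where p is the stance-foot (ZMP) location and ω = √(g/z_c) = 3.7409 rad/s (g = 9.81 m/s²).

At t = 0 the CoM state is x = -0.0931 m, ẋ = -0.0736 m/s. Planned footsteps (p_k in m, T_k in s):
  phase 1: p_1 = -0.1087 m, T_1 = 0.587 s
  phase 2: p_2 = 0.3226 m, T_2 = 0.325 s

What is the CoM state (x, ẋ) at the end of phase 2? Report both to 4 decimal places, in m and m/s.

x = -0.5299, ẋ = -2.7151

phase 1: p=-0.1087, T=0.587, ωT=2.195908, cosh=4.549709, sinh=4.438452; start (x,ẋ)=(-0.093100, -0.073600) → end (x,ẋ)=(-0.125048, -0.075839)
phase 2: p=0.3226, T=0.325, ωT=1.215793, cosh=1.834721, sinh=1.538246; start (x,ẋ)=(-0.125048, -0.075839) → end (x,ẋ)=(-0.529895, -2.715102)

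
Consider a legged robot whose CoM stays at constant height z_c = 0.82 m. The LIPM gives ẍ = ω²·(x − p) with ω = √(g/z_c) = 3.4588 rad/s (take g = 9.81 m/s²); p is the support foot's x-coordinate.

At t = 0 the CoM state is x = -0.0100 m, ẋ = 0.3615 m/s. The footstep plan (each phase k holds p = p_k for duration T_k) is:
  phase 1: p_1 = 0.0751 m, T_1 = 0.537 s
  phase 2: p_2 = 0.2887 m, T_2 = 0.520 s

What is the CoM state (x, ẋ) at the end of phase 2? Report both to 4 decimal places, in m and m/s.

phase 1: p=0.0751, T=0.537, ωT=1.857376, cosh=3.281491, sinh=3.125409; start (x,ẋ)=(-0.010000, 0.361500) → end (x,ẋ)=(0.122500, 0.266314)
phase 2: p=0.2887, T=0.520, ωT=1.798576, cosh=3.103287, sinh=2.937752; start (x,ẋ)=(0.122500, 0.266314) → end (x,ẋ)=(-0.000870, -0.862321)

x = -0.0009, ẋ = -0.8623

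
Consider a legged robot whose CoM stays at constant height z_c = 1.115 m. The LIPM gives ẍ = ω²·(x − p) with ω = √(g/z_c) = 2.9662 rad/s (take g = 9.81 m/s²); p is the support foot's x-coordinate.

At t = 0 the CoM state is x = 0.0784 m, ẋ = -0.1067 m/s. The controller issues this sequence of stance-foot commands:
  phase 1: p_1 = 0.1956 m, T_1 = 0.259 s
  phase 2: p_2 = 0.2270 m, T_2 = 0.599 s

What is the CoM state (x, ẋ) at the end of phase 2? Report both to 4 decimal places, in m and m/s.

phase 1: p=0.1956, T=0.259, ωT=0.768246, cosh=1.309903, sinh=0.846077; start (x,ẋ)=(0.078400, -0.106700) → end (x,ẋ)=(0.011644, -0.433896)
phase 2: p=0.2270, T=0.599, ωT=1.776754, cosh=3.039912, sinh=2.870726; start (x,ẋ)=(0.011644, -0.433896) → end (x,ẋ)=(-0.847593, -3.152791)

x = -0.8476, ẋ = -3.1528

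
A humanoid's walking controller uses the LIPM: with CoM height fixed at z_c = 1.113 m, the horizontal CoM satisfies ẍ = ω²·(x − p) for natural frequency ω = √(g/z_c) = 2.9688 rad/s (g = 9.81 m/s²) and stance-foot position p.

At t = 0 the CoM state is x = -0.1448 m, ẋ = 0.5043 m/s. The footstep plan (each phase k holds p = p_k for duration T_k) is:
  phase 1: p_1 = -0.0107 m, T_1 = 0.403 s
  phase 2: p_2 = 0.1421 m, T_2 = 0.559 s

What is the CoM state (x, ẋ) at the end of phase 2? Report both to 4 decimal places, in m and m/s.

x = 0.0282, ẋ = -0.1999

phase 1: p=-0.0107, T=0.403, ωT=1.196426, cosh=1.805273, sinh=1.503000; start (x,ẋ)=(-0.144800, 0.504300) → end (x,ẋ)=(0.002522, 0.312030)
phase 2: p=0.1421, T=0.559, ωT=1.659559, cosh=2.723608, sinh=2.533385; start (x,ẋ)=(0.002522, 0.312030) → end (x,ẋ)=(0.028213, -0.199930)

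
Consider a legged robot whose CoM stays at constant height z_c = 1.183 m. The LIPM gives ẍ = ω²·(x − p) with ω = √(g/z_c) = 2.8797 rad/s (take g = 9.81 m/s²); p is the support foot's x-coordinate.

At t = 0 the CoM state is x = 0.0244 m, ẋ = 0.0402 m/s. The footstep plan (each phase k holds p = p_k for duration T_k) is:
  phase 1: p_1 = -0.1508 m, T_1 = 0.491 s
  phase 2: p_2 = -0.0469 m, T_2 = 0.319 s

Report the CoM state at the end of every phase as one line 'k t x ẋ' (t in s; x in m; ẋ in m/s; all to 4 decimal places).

1 0.4910 0.2577 1.0635
2 0.8100 0.7846 2.4688

phase 1: p=-0.1508, T=0.491, ωT=1.413933, cosh=2.177640, sinh=1.934455; start (x,ẋ)=(0.024400, 0.040200) → end (x,ẋ)=(0.257727, 1.063519)
phase 2: p=-0.0469, T=0.319, ωT=0.918624, cosh=1.452454, sinh=1.053387; start (x,ẋ)=(0.257727, 1.063519) → end (x,ẋ)=(0.784589, 2.468780)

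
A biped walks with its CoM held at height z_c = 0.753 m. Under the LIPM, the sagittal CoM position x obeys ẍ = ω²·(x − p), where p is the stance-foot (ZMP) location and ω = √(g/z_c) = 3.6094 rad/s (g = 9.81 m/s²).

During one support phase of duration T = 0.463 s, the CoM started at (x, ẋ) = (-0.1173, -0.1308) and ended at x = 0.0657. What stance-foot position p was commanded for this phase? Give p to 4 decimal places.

p = -0.2747

ωT = 3.6094·0.463 = 1.671152; cosh(ωT) = 2.753161, sinh(ωT) = 2.565131
x(T) = p + (x₀−p)·cosh(ωT) + (ẋ₀/ω)·sinh(ωT) ⇒ p·(1 − cosh) = x(T) − x₀·cosh − (ẋ₀/ω)·sinh
numerator   = 0.0657 − (-0.1173)·2.753161 − (-0.1308/3.6094)·2.565131 = 0.481603
denominator = 1 − 2.753161 = -1.753161
p = 0.481603 / -1.753161 = -0.2747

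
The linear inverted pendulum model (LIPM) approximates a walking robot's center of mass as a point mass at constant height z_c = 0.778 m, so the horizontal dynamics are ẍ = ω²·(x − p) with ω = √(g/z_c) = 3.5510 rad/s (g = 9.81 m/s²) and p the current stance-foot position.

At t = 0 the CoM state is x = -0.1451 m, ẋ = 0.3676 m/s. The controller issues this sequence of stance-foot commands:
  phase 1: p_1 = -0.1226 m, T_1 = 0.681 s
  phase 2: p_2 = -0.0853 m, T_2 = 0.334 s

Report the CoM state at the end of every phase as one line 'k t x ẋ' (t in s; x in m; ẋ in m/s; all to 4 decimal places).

1 0.6810 0.3266 1.6348
2 1.0150 1.3352 5.0967

phase 1: p=-0.1226, T=0.681, ωT=2.418231, cosh=5.657531, sinh=5.568452; start (x,ẋ)=(-0.145100, 0.367600) → end (x,ẋ)=(0.326552, 1.634803)
phase 2: p=-0.0853, T=0.334, ωT=1.186034, cosh=1.789750, sinh=1.484320; start (x,ẋ)=(0.326552, 1.634803) → end (x,ẋ)=(1.335162, 5.096690)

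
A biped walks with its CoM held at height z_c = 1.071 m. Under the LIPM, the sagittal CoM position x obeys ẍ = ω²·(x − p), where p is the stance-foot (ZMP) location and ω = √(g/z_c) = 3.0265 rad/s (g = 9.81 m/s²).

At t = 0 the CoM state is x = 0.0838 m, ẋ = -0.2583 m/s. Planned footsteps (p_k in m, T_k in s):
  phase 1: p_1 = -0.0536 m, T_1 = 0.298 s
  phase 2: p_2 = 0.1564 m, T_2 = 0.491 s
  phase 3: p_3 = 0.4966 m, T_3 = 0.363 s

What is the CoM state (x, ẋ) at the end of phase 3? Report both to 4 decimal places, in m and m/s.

phase 1: p=-0.0536, T=0.298, ωT=0.901897, cosh=1.435036, sinh=1.029237; start (x,ẋ)=(0.083800, -0.258300) → end (x,ẋ)=(0.055733, 0.057329)
phase 2: p=0.1564, T=0.491, ωT=1.486012, cosh=2.322853, sinh=2.096580; start (x,ẋ)=(0.055733, 0.057329) → end (x,ẋ)=(-0.037721, -0.505597)
phase 3: p=0.4966, T=0.363, ωT=1.098619, cosh=1.666676, sinh=1.333345; start (x,ẋ)=(-0.037721, -0.505597) → end (x,ẋ)=(-0.616685, -2.998851)

x = -0.6167, ẋ = -2.9989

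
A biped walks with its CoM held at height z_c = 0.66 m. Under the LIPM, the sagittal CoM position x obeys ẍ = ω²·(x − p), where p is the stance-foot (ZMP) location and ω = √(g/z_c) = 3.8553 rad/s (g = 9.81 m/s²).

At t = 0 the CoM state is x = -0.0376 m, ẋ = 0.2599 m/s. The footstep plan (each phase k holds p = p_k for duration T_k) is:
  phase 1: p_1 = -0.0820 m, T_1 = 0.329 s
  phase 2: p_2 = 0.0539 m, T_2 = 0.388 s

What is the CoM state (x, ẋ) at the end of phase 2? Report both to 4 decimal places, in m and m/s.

phase 1: p=-0.0820, T=0.329, ωT=1.268394, cosh=1.918210, sinh=1.636927; start (x,ẋ)=(-0.037600, 0.259900) → end (x,ẋ)=(0.113520, 0.778744)
phase 2: p=0.0539, T=0.388, ωT=1.495856, cosh=2.343607, sinh=2.119550; start (x,ẋ)=(0.113520, 0.778744) → end (x,ẋ)=(0.621760, 2.312254)

x = 0.6218, ẋ = 2.3123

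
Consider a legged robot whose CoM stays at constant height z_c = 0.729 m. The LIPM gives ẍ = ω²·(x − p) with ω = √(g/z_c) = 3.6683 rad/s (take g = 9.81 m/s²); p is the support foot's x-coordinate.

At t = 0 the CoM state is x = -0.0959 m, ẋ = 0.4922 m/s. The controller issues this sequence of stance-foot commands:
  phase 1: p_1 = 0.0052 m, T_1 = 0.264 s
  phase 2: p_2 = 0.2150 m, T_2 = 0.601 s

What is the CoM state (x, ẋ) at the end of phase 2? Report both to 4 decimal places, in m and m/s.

phase 1: p=0.0052, T=0.264, ωT=0.968431, cosh=1.506744, sinh=1.127066; start (x,ẋ)=(-0.095900, 0.492200) → end (x,ẋ)=(0.004094, 0.323630)
phase 2: p=0.2150, T=0.601, ωT=2.204648, cosh=4.588676, sinh=4.478386; start (x,ẋ)=(0.004094, 0.323630) → end (x,ẋ)=(-0.357681, -1.979744)

x = -0.3577, ẋ = -1.9797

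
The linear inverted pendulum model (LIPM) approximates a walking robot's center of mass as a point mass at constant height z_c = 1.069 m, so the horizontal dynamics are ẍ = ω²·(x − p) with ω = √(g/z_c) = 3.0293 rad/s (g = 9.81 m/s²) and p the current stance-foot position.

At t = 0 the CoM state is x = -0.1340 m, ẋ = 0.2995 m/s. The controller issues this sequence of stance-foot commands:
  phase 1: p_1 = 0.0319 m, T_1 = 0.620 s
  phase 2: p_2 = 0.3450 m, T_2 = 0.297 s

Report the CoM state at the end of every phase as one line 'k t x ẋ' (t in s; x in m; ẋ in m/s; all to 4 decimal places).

1 0.6200 -0.2076 -0.6029
2 0.9170 -0.6509 -2.5814

phase 1: p=0.0319, T=0.620, ωT=1.878166, cosh=3.347183, sinh=3.194313; start (x,ẋ)=(-0.134000, 0.299500) → end (x,ẋ)=(-0.207583, -0.602855)
phase 2: p=0.3450, T=0.297, ωT=0.899702, cosh=1.432781, sinh=1.026090; start (x,ẋ)=(-0.207583, -0.602855) → end (x,ẋ)=(-0.650931, -2.581373)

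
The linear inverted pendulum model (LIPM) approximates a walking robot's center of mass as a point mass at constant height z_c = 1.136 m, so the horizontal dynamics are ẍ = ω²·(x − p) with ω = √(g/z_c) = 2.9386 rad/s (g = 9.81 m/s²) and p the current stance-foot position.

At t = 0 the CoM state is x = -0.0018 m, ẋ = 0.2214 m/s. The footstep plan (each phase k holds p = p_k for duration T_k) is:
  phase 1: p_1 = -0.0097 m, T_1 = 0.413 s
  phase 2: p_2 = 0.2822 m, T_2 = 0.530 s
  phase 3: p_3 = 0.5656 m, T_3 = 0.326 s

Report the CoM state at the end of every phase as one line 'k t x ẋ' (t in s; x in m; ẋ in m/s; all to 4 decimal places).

1 0.4130 0.1204 0.4411
2 0.9430 0.2215 0.0147
3 1.2690 0.0567 -1.1018

phase 1: p=-0.0097, T=0.413, ωT=1.213642, cosh=1.831416, sinh=1.534303; start (x,ẋ)=(-0.001800, 0.221400) → end (x,ẋ)=(0.120366, 0.441094)
phase 2: p=0.2822, T=0.530, ωT=1.557458, cosh=2.478705, sinh=2.268034; start (x,ẋ)=(0.120366, 0.441094) → end (x,ẋ)=(0.221500, 0.014742)
phase 3: p=0.5656, T=0.326, ωT=0.957984, cosh=1.495051, sinh=1.111385; start (x,ẋ)=(0.221500, 0.014742) → end (x,ẋ)=(0.056729, -1.101760)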